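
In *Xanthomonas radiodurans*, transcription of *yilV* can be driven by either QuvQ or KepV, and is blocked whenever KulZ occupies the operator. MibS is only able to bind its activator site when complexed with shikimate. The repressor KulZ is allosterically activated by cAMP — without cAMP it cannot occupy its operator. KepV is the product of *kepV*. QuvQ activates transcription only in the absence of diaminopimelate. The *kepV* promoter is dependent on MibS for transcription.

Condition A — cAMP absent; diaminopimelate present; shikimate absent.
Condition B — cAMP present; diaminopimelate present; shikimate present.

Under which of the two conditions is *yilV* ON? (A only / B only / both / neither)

neither

Condition A:
cAMP is absent, so KulZ is inactive.
Diaminopimelate is present, so QuvQ is inactive.
Shikimate is absent, so MibS is inactive.
Required activator MibS is absent, so *kepV* is not transcribed.
So KepV is not produced.
No activator is available at the *yilV* promoter, so *yilV* is not transcribed.
→ *yilV* is OFF in A.
Condition B:
cAMP is present, so KulZ is active.
Diaminopimelate is present, so QuvQ is inactive.
Shikimate is present, so MibS is active.
No repressor is bound and MibS is active, so *kepV* is transcribed.
So KepV is produced and active.
With repressor KulZ bound, *yilV* is not transcribed.
→ *yilV* is OFF in B.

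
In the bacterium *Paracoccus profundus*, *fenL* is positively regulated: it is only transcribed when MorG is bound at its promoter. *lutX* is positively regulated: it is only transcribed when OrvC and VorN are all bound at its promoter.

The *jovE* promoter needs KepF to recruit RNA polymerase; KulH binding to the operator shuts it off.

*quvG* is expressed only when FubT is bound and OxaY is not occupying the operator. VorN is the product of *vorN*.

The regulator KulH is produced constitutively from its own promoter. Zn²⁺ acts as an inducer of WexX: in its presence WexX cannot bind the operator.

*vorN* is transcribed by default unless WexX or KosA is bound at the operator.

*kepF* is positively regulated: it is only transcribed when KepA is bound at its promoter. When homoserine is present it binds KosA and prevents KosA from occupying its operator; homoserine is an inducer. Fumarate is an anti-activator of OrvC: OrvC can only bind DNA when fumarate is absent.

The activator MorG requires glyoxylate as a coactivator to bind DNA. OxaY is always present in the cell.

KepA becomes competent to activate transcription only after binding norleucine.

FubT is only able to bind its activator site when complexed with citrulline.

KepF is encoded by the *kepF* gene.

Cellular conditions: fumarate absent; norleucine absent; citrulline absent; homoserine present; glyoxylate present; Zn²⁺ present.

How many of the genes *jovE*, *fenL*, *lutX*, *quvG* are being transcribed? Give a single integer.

KulH is produced constitutively and is active.
Norleucine is absent, so KepA is inactive.
Required activator KepA is absent, so *kepF* is not transcribed.
So KepF is not produced.
With repressor KulH bound, *jovE* is not transcribed.
→ *jovE* is OFF.
Glyoxylate is present, so MorG is active.
No repressor is bound and MorG is active, so *fenL* is transcribed.
→ *fenL* is ON.
Fumarate is absent, so OrvC is active.
Zn²⁺ is present, so WexX is inactive.
Homoserine is present, so KosA is inactive.
With no repressor bound, *vorN* is transcribed.
So VorN is produced and active.
No repressor is bound and OrvC and VorN are active, so *lutX* is transcribed.
→ *lutX* is ON.
Citrulline is absent, so FubT is inactive.
OxaY is produced constitutively and is active.
With repressor OxaY bound, *quvG* is not transcribed.
→ *quvG* is OFF.
2 of the 4 genes are transcribed.

2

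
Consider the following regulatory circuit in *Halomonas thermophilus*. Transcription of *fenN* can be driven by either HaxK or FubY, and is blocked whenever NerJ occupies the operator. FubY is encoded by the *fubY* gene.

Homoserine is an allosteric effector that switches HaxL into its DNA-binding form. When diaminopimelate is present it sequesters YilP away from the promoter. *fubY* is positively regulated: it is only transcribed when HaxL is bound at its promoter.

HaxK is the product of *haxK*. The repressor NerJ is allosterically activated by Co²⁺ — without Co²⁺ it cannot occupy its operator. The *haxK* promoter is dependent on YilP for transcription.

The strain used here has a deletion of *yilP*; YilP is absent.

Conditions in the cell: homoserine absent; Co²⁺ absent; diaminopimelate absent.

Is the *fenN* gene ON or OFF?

OFF

YilP is non-functional in this strain, so it has no effect.
Required activator YilP is absent, so *haxK* is not transcribed.
So HaxK is not produced.
Co²⁺ is absent, so NerJ is inactive.
Homoserine is absent, so HaxL is inactive.
Required activator HaxL is absent, so *fubY* is not transcribed.
So FubY is not produced.
No activator is available at the *fenN* promoter, so *fenN* is not transcribed.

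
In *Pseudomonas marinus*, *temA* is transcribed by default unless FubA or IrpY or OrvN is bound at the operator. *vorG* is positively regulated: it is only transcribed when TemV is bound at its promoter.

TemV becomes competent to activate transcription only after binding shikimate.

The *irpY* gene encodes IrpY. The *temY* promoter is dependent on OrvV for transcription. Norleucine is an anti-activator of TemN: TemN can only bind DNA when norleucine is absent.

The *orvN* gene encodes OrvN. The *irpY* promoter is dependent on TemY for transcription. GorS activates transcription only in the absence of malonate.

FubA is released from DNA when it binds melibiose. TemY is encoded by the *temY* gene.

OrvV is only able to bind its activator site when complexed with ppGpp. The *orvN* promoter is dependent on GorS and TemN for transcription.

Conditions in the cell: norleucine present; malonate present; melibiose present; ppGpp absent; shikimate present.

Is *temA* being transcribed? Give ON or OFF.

ON

Melibiose is present, so FubA is inactive.
ppGpp is absent, so OrvV is inactive.
Required activator OrvV is absent, so *temY* is not transcribed.
So TemY is not produced.
Required activator TemY is absent, so *irpY* is not transcribed.
So IrpY is not produced.
Malonate is present, so GorS is inactive.
Norleucine is present, so TemN is inactive.
Required activator GorS is absent, so *orvN* is not transcribed.
So OrvN is not produced.
With no repressor bound, *temA* is transcribed.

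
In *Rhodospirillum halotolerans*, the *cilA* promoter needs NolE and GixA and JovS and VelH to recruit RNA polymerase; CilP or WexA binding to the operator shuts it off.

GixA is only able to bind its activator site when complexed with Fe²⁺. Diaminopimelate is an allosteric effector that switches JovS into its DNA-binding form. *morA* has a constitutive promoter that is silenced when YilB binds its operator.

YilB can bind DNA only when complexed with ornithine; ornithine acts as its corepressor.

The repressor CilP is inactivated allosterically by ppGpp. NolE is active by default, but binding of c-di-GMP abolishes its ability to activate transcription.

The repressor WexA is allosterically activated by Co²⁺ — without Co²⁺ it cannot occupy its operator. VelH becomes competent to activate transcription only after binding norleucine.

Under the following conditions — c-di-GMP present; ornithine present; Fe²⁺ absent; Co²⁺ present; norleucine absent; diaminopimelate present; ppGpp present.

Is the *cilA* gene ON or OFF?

c-di-GMP is present, so NolE is inactive.
Fe²⁺ is absent, so GixA is inactive.
ppGpp is present, so CilP is inactive.
Diaminopimelate is present, so JovS is active.
Norleucine is absent, so VelH is inactive.
Co²⁺ is present, so WexA is active.
With repressor WexA bound, *cilA* is not transcribed.

OFF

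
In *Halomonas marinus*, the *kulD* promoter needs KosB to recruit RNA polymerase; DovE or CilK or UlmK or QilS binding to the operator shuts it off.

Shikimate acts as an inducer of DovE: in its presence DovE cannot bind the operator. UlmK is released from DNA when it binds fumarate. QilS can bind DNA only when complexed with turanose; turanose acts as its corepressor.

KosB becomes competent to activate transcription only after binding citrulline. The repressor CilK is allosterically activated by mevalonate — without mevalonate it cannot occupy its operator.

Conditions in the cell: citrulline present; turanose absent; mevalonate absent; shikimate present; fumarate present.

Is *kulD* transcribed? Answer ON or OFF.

Shikimate is present, so DovE is inactive.
Mevalonate is absent, so CilK is inactive.
Fumarate is present, so UlmK is inactive.
Citrulline is present, so KosB is active.
Turanose is absent, so QilS is inactive.
No repressor is bound and KosB is active, so *kulD* is transcribed.

ON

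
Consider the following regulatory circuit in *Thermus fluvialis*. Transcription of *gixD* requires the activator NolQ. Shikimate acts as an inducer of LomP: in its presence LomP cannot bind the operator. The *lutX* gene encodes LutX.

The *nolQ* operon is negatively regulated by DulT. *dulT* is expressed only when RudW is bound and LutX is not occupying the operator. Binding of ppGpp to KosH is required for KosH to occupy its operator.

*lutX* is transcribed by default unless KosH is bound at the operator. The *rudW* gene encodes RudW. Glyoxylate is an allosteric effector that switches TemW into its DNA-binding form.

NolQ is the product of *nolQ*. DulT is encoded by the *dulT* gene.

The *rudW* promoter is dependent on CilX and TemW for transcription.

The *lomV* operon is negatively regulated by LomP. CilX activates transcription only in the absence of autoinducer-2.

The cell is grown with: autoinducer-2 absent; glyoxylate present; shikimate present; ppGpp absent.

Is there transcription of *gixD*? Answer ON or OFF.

ON

Autoinducer-2 is absent, so CilX is active.
Glyoxylate is present, so TemW is active.
No repressor is bound and CilX and TemW are active, so *rudW* is transcribed.
So RudW is produced and active.
ppGpp is absent, so KosH is inactive.
With no repressor bound, *lutX* is transcribed.
So LutX is produced and active.
With repressor LutX bound, *dulT* is not transcribed.
So DulT is not produced.
With no repressor bound, *nolQ* is transcribed.
So NolQ is produced and active.
No repressor is bound and NolQ is active, so *gixD* is transcribed.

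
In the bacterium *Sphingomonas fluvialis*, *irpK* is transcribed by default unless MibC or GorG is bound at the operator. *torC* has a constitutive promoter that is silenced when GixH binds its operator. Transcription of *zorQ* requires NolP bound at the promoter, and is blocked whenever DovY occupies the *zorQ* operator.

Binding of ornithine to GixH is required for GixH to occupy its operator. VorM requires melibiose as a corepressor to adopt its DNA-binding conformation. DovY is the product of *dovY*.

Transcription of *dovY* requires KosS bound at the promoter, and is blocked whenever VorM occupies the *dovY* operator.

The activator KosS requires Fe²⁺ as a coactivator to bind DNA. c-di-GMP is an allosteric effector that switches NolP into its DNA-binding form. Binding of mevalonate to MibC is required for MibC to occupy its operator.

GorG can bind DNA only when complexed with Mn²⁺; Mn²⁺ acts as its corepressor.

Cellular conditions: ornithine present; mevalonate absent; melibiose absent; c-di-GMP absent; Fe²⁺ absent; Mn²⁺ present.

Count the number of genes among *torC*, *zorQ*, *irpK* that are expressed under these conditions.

Ornithine is present, so GixH is active.
With repressor GixH bound, *torC* is not transcribed.
→ *torC* is OFF.
c-di-GMP is absent, so NolP is inactive.
Fe²⁺ is absent, so KosS is inactive.
Melibiose is absent, so VorM is inactive.
Required activator KosS is absent, so *dovY* is not transcribed.
So DovY is not produced.
Required activator NolP is absent, so *zorQ* is not transcribed.
→ *zorQ* is OFF.
Mevalonate is absent, so MibC is inactive.
Mn²⁺ is present, so GorG is active.
With repressor GorG bound, *irpK* is not transcribed.
→ *irpK* is OFF.
0 of the 3 genes are transcribed.

0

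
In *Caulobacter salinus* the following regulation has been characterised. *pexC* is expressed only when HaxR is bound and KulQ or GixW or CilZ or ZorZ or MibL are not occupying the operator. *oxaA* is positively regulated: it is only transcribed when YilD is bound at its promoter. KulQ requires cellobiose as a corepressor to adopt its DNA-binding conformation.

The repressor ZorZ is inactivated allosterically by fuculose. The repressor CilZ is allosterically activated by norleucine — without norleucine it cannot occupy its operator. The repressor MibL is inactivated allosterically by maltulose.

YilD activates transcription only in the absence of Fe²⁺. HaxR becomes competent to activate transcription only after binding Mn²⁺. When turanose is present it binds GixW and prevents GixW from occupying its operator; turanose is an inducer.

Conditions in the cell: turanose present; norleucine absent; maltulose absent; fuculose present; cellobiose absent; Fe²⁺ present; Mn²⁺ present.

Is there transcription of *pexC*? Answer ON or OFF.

OFF

Mn²⁺ is present, so HaxR is active.
Cellobiose is absent, so KulQ is inactive.
Turanose is present, so GixW is inactive.
Norleucine is absent, so CilZ is inactive.
Fuculose is present, so ZorZ is inactive.
Maltulose is absent, so MibL is active.
With repressor MibL bound, *pexC* is not transcribed.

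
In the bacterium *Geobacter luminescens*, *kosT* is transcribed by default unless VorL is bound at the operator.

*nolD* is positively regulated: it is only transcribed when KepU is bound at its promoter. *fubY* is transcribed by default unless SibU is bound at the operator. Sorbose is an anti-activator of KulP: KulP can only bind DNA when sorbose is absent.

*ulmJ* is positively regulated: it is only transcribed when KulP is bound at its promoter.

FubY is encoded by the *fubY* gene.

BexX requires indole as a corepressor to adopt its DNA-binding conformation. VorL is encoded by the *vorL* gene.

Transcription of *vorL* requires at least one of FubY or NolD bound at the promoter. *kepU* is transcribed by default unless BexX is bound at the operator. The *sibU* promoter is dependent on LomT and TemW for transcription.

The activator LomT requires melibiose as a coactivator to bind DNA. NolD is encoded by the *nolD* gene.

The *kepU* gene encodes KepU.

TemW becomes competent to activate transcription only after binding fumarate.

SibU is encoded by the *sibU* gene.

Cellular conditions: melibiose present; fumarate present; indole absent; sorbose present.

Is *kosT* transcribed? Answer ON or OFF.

Melibiose is present, so LomT is active.
Fumarate is present, so TemW is active.
No repressor is bound and LomT and TemW are active, so *sibU* is transcribed.
So SibU is produced and active.
With repressor SibU bound, *fubY* is not transcribed.
So FubY is not produced.
Indole is absent, so BexX is inactive.
With no repressor bound, *kepU* is transcribed.
So KepU is produced and active.
No repressor is bound and KepU is active, so *nolD* is transcribed.
So NolD is produced and active.
Activator NolD is present, so *vorL* is transcribed.
So VorL is produced and active.
With repressor VorL bound, *kosT* is not transcribed.

OFF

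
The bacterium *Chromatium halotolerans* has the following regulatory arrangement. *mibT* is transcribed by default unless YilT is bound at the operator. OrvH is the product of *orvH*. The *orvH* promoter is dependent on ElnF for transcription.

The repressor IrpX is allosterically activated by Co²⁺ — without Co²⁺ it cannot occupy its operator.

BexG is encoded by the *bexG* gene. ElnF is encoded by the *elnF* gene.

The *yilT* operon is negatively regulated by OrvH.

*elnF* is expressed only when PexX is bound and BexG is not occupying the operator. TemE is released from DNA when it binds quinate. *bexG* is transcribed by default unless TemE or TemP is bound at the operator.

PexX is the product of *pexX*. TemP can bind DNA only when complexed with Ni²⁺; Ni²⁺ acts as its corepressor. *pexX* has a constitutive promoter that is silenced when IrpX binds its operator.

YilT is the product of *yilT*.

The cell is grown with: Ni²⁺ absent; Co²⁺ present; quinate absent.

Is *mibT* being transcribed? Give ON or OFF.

Quinate is absent, so TemE is active.
Ni²⁺ is absent, so TemP is inactive.
With repressor TemE bound, *bexG* is not transcribed.
So BexG is not produced.
Co²⁺ is present, so IrpX is active.
With repressor IrpX bound, *pexX* is not transcribed.
So PexX is not produced.
Required activator PexX is absent, so *elnF* is not transcribed.
So ElnF is not produced.
Required activator ElnF is absent, so *orvH* is not transcribed.
So OrvH is not produced.
With no repressor bound, *yilT* is transcribed.
So YilT is produced and active.
With repressor YilT bound, *mibT* is not transcribed.

OFF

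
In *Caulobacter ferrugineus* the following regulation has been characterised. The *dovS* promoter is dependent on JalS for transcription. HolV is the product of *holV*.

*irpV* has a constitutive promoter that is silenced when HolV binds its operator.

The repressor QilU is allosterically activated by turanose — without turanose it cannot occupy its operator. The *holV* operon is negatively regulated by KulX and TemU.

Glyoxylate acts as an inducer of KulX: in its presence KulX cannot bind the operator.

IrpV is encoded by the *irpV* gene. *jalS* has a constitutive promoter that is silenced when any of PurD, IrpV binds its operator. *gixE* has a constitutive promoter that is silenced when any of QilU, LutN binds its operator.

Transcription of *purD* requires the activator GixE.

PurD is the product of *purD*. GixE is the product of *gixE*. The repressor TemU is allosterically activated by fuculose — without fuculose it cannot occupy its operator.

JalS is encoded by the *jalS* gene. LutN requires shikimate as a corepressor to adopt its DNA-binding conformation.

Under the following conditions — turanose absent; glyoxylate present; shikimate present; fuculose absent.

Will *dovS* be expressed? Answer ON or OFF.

ON

Turanose is absent, so QilU is inactive.
Shikimate is present, so LutN is active.
With repressor LutN bound, *gixE* is not transcribed.
So GixE is not produced.
Required activator GixE is absent, so *purD* is not transcribed.
So PurD is not produced.
Glyoxylate is present, so KulX is inactive.
Fuculose is absent, so TemU is inactive.
With no repressor bound, *holV* is transcribed.
So HolV is produced and active.
With repressor HolV bound, *irpV* is not transcribed.
So IrpV is not produced.
With no repressor bound, *jalS* is transcribed.
So JalS is produced and active.
No repressor is bound and JalS is active, so *dovS* is transcribed.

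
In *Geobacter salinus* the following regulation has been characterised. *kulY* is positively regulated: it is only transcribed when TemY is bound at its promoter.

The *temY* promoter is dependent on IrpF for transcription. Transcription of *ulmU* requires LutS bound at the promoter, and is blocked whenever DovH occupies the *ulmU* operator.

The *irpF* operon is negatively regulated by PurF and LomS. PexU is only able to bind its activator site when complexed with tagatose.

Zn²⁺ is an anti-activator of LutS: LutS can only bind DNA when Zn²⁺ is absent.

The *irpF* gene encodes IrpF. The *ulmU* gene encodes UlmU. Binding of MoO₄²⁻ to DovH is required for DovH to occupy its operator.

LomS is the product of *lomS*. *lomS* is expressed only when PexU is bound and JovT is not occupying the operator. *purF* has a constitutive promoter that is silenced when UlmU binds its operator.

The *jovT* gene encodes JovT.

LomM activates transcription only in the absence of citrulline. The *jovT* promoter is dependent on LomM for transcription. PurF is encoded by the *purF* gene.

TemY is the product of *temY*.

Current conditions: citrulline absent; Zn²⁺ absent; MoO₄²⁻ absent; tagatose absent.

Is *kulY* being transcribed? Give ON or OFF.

MoO₄²⁻ is absent, so DovH is inactive.
Zn²⁺ is absent, so LutS is active.
No repressor is bound and LutS is active, so *ulmU* is transcribed.
So UlmU is produced and active.
With repressor UlmU bound, *purF* is not transcribed.
So PurF is not produced.
Tagatose is absent, so PexU is inactive.
Citrulline is absent, so LomM is active.
No repressor is bound and LomM is active, so *jovT* is transcribed.
So JovT is produced and active.
With repressor JovT bound, *lomS* is not transcribed.
So LomS is not produced.
With no repressor bound, *irpF* is transcribed.
So IrpF is produced and active.
No repressor is bound and IrpF is active, so *temY* is transcribed.
So TemY is produced and active.
No repressor is bound and TemY is active, so *kulY* is transcribed.

ON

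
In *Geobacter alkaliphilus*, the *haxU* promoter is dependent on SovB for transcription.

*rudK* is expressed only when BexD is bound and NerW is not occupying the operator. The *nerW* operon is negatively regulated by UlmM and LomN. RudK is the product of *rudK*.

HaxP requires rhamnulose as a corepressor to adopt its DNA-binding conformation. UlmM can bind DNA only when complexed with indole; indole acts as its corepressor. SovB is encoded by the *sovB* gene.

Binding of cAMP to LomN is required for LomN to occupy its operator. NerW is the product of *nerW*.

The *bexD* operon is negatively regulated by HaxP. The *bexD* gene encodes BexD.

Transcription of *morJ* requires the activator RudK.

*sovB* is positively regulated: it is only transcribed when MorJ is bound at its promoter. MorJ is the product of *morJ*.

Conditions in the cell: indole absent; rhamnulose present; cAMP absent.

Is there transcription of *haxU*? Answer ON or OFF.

Rhamnulose is present, so HaxP is active.
With repressor HaxP bound, *bexD* is not transcribed.
So BexD is not produced.
Indole is absent, so UlmM is inactive.
cAMP is absent, so LomN is inactive.
With no repressor bound, *nerW* is transcribed.
So NerW is produced and active.
With repressor NerW bound, *rudK* is not transcribed.
So RudK is not produced.
Required activator RudK is absent, so *morJ* is not transcribed.
So MorJ is not produced.
Required activator MorJ is absent, so *sovB* is not transcribed.
So SovB is not produced.
Required activator SovB is absent, so *haxU* is not transcribed.

OFF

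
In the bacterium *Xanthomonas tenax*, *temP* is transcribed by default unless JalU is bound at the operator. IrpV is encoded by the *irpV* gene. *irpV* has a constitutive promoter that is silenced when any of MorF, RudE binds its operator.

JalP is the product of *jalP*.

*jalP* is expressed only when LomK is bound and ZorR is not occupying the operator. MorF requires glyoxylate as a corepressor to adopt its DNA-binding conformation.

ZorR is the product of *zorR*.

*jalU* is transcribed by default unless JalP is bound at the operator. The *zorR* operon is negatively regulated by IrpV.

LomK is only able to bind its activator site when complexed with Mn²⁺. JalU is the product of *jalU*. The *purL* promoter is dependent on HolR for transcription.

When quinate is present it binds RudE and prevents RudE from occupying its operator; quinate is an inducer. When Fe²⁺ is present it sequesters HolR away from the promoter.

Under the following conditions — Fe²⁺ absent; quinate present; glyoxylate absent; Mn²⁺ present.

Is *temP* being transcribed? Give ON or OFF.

Glyoxylate is absent, so MorF is inactive.
Quinate is present, so RudE is inactive.
With no repressor bound, *irpV* is transcribed.
So IrpV is produced and active.
With repressor IrpV bound, *zorR* is not transcribed.
So ZorR is not produced.
Mn²⁺ is present, so LomK is active.
No repressor is bound and LomK is active, so *jalP* is transcribed.
So JalP is produced and active.
With repressor JalP bound, *jalU* is not transcribed.
So JalU is not produced.
With no repressor bound, *temP* is transcribed.

ON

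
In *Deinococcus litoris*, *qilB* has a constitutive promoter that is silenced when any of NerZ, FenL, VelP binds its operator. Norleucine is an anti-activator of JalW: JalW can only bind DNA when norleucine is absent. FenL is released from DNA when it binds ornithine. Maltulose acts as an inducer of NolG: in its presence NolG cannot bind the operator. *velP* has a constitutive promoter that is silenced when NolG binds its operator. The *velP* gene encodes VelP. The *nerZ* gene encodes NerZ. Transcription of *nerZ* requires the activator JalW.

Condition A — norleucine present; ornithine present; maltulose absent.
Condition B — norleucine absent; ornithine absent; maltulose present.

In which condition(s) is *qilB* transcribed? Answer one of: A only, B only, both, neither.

Condition A:
Norleucine is present, so JalW is inactive.
Required activator JalW is absent, so *nerZ* is not transcribed.
So NerZ is not produced.
Ornithine is present, so FenL is inactive.
Maltulose is absent, so NolG is active.
With repressor NolG bound, *velP* is not transcribed.
So VelP is not produced.
With no repressor bound, *qilB* is transcribed.
→ *qilB* is ON in A.
Condition B:
Norleucine is absent, so JalW is active.
No repressor is bound and JalW is active, so *nerZ* is transcribed.
So NerZ is produced and active.
Ornithine is absent, so FenL is active.
Maltulose is present, so NolG is inactive.
With no repressor bound, *velP* is transcribed.
So VelP is produced and active.
With repressor NerZ bound, *qilB* is not transcribed.
→ *qilB* is OFF in B.

A only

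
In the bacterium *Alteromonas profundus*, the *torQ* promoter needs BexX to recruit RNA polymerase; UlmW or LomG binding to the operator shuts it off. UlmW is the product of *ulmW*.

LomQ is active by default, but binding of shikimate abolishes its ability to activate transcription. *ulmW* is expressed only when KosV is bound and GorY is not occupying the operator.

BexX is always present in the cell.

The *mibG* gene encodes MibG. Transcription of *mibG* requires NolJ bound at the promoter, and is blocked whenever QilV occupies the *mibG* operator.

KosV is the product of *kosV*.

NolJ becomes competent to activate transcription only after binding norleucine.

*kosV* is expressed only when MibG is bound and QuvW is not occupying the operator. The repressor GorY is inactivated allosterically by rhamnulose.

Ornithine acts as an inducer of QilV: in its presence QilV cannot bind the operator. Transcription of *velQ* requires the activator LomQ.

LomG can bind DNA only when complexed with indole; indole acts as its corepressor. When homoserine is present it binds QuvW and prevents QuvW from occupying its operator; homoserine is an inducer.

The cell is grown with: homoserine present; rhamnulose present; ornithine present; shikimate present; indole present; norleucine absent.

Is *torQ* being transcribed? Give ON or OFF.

Rhamnulose is present, so GorY is inactive.
Ornithine is present, so QilV is inactive.
Norleucine is absent, so NolJ is inactive.
Required activator NolJ is absent, so *mibG* is not transcribed.
So MibG is not produced.
Homoserine is present, so QuvW is inactive.
Required activator MibG is absent, so *kosV* is not transcribed.
So KosV is not produced.
Required activator KosV is absent, so *ulmW* is not transcribed.
So UlmW is not produced.
Indole is present, so LomG is active.
BexX is produced constitutively and is active.
With repressor LomG bound, *torQ* is not transcribed.

OFF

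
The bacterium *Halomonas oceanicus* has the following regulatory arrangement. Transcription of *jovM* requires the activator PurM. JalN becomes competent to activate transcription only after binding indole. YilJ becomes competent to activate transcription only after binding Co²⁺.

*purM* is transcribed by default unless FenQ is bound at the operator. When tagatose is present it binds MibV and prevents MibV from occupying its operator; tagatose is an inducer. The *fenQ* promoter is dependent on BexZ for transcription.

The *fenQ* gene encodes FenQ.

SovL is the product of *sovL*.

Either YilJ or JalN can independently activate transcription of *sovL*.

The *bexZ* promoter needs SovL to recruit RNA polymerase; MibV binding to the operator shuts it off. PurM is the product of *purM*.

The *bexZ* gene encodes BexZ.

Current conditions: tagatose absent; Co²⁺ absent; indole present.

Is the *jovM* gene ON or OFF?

Co²⁺ is absent, so YilJ is inactive.
Indole is present, so JalN is active.
Activator JalN is present, so *sovL* is transcribed.
So SovL is produced and active.
Tagatose is absent, so MibV is active.
With repressor MibV bound, *bexZ* is not transcribed.
So BexZ is not produced.
Required activator BexZ is absent, so *fenQ* is not transcribed.
So FenQ is not produced.
With no repressor bound, *purM* is transcribed.
So PurM is produced and active.
No repressor is bound and PurM is active, so *jovM* is transcribed.

ON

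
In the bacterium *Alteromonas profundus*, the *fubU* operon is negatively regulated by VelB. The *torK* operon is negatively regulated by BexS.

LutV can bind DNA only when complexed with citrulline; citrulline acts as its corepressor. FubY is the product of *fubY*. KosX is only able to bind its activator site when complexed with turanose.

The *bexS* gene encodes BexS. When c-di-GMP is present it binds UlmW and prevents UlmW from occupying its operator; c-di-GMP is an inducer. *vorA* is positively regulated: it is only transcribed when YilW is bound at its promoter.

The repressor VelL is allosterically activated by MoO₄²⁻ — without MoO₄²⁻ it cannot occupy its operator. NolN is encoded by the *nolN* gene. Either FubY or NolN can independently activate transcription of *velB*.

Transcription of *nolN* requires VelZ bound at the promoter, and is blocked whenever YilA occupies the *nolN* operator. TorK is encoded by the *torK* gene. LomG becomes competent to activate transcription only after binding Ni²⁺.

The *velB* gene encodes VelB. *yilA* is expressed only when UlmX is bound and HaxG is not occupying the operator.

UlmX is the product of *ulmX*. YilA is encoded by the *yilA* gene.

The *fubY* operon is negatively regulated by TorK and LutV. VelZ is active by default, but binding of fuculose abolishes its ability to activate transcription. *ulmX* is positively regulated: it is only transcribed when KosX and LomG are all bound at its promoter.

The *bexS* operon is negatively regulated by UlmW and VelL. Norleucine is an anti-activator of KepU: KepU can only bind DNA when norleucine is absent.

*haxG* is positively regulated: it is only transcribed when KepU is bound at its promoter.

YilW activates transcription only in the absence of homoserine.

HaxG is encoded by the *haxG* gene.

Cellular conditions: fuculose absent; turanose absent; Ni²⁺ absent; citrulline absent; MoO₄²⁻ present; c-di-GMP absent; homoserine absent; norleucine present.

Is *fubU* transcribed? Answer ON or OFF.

OFF

c-di-GMP is absent, so UlmW is active.
MoO₄²⁻ is present, so VelL is active.
With repressor UlmW bound, *bexS* is not transcribed.
So BexS is not produced.
With no repressor bound, *torK* is transcribed.
So TorK is produced and active.
Citrulline is absent, so LutV is inactive.
With repressor TorK bound, *fubY* is not transcribed.
So FubY is not produced.
Fuculose is absent, so VelZ is active.
Turanose is absent, so KosX is inactive.
Ni²⁺ is absent, so LomG is inactive.
Required activator KosX is absent, so *ulmX* is not transcribed.
So UlmX is not produced.
Norleucine is present, so KepU is inactive.
Required activator KepU is absent, so *haxG* is not transcribed.
So HaxG is not produced.
Required activator UlmX is absent, so *yilA* is not transcribed.
So YilA is not produced.
No repressor is bound and VelZ is active, so *nolN* is transcribed.
So NolN is produced and active.
Activator NolN is present, so *velB* is transcribed.
So VelB is produced and active.
With repressor VelB bound, *fubU* is not transcribed.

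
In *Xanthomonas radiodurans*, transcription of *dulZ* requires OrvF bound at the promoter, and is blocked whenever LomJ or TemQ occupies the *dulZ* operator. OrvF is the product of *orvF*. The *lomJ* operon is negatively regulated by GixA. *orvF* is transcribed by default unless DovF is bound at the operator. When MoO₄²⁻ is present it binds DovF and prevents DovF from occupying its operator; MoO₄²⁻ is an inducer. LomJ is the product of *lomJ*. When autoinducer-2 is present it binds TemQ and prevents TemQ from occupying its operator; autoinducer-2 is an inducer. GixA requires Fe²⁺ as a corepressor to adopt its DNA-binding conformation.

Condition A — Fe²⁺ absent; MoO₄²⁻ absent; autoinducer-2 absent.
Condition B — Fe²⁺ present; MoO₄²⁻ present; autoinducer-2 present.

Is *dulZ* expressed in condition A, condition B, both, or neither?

B only

Condition A:
Fe²⁺ is absent, so GixA is inactive.
With no repressor bound, *lomJ* is transcribed.
So LomJ is produced and active.
MoO₄²⁻ is absent, so DovF is active.
With repressor DovF bound, *orvF* is not transcribed.
So OrvF is not produced.
Autoinducer-2 is absent, so TemQ is active.
With repressor LomJ bound, *dulZ* is not transcribed.
→ *dulZ* is OFF in A.
Condition B:
Fe²⁺ is present, so GixA is active.
With repressor GixA bound, *lomJ* is not transcribed.
So LomJ is not produced.
MoO₄²⁻ is present, so DovF is inactive.
With no repressor bound, *orvF* is transcribed.
So OrvF is produced and active.
Autoinducer-2 is present, so TemQ is inactive.
No repressor is bound and OrvF is active, so *dulZ* is transcribed.
→ *dulZ* is ON in B.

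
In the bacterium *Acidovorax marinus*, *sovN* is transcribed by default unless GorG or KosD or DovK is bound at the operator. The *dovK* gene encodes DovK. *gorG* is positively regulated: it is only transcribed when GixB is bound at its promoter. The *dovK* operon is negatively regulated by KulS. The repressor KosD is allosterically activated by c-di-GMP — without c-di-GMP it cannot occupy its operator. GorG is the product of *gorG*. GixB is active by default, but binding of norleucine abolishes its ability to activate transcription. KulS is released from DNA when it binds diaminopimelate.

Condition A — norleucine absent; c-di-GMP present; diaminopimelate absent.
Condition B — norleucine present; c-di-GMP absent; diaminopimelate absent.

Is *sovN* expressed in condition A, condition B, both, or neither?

Condition A:
Norleucine is absent, so GixB is active.
No repressor is bound and GixB is active, so *gorG* is transcribed.
So GorG is produced and active.
c-di-GMP is present, so KosD is active.
Diaminopimelate is absent, so KulS is active.
With repressor KulS bound, *dovK* is not transcribed.
So DovK is not produced.
With repressor GorG bound, *sovN* is not transcribed.
→ *sovN* is OFF in A.
Condition B:
Norleucine is present, so GixB is inactive.
Required activator GixB is absent, so *gorG* is not transcribed.
So GorG is not produced.
c-di-GMP is absent, so KosD is inactive.
Diaminopimelate is absent, so KulS is active.
With repressor KulS bound, *dovK* is not transcribed.
So DovK is not produced.
With no repressor bound, *sovN* is transcribed.
→ *sovN* is ON in B.

B only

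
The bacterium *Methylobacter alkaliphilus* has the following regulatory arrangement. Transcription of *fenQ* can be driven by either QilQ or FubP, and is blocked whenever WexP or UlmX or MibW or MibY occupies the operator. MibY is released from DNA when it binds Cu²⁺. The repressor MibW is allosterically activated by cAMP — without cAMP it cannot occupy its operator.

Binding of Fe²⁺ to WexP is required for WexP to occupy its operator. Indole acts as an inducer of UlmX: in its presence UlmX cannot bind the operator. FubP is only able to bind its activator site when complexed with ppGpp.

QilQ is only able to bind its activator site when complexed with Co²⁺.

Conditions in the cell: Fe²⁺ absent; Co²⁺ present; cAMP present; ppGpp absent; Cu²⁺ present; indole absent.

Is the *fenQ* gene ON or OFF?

OFF

Fe²⁺ is absent, so WexP is inactive.
Indole is absent, so UlmX is active.
Co²⁺ is present, so QilQ is active.
ppGpp is absent, so FubP is inactive.
cAMP is present, so MibW is active.
Cu²⁺ is present, so MibY is inactive.
With repressor UlmX bound, *fenQ* is not transcribed.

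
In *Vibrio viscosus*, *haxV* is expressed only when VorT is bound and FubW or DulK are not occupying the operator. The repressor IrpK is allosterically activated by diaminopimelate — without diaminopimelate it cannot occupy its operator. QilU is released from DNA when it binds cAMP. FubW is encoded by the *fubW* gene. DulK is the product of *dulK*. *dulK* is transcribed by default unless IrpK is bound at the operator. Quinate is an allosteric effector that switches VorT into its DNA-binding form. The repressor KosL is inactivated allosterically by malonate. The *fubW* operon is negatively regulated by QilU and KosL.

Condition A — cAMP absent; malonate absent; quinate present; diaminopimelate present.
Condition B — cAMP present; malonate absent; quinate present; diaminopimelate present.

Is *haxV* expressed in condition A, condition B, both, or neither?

both

Condition A:
cAMP is absent, so QilU is active.
Malonate is absent, so KosL is active.
With repressor QilU bound, *fubW* is not transcribed.
So FubW is not produced.
Quinate is present, so VorT is active.
Diaminopimelate is present, so IrpK is active.
With repressor IrpK bound, *dulK* is not transcribed.
So DulK is not produced.
No repressor is bound and VorT is active, so *haxV* is transcribed.
→ *haxV* is ON in A.
Condition B:
cAMP is present, so QilU is inactive.
Malonate is absent, so KosL is active.
With repressor KosL bound, *fubW* is not transcribed.
So FubW is not produced.
Quinate is present, so VorT is active.
Diaminopimelate is present, so IrpK is active.
With repressor IrpK bound, *dulK* is not transcribed.
So DulK is not produced.
No repressor is bound and VorT is active, so *haxV* is transcribed.
→ *haxV* is ON in B.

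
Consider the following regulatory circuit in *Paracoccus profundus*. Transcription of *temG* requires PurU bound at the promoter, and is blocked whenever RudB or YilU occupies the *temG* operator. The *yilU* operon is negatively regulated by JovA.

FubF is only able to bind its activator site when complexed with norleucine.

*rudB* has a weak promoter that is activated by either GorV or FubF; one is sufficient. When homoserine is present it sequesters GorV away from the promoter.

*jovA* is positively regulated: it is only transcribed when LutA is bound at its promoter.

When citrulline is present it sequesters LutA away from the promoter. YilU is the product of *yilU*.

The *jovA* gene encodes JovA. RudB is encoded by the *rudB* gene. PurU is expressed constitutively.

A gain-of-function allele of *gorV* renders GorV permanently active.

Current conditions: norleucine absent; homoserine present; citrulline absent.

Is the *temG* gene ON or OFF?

GorV is constitutively active in this strain.
Norleucine is absent, so FubF is inactive.
Activator GorV is present, so *rudB* is transcribed.
So RudB is produced and active.
Citrulline is absent, so LutA is active.
No repressor is bound and LutA is active, so *jovA* is transcribed.
So JovA is produced and active.
With repressor JovA bound, *yilU* is not transcribed.
So YilU is not produced.
PurU is produced constitutively and is active.
With repressor RudB bound, *temG* is not transcribed.

OFF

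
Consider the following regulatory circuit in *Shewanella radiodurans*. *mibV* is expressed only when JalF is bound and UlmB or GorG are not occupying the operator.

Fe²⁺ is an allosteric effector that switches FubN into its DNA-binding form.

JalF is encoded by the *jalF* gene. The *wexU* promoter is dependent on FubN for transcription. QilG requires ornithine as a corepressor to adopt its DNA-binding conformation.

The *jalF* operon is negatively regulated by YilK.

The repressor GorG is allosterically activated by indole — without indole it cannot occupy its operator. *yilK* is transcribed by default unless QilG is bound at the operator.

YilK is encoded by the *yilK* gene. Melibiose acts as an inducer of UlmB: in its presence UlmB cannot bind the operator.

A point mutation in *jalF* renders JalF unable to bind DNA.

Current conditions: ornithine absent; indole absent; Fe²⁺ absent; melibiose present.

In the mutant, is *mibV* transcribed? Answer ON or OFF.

Melibiose is present, so UlmB is inactive.
Indole is absent, so GorG is inactive.
JalF is non-functional in this strain, so it has no effect.
Required activator JalF is absent, so *mibV* is not transcribed.

OFF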